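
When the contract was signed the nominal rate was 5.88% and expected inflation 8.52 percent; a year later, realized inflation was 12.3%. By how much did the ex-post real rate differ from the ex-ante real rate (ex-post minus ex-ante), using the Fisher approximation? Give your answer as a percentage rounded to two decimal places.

Ex-ante: 5.88% − 8.52% = -2.640%
Ex-post: 5.88% − 12.3% = -6.420%
Difference (ex-post − ex-ante) = -3.7800% → -3.78%.

-3.78%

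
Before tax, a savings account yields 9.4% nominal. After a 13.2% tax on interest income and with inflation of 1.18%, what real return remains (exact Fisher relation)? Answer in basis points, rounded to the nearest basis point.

690 basis points

After-tax nominal return = 9.4% × (1 − 0.132) = 8.1592%.
1 + r = 1.081592 / 1.01180 = 1.068978
After-tax real rate = 1.068978 − 1 → 690 basis points.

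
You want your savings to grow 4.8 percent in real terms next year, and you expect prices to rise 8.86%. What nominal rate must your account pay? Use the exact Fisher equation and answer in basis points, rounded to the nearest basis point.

(1 + i) = (1 + r)(1 + π) = 1.04800 × 1.08860 = 1.1408528
i = 1.1408528 − 1, so the required nominal rate is 1409 basis points.

1409 basis points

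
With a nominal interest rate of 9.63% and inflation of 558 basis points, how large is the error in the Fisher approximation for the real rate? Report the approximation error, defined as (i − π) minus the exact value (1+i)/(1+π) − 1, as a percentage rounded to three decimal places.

0.214%

Approximate: r ≈ 9.630% − 5.580% = 4.0500%
Exact: (1 + 0.0963)/(1 + 0.0558) − 1 = 3.8360%
Error = 4.0500% − 3.8360% = 0.2140% → 0.214%.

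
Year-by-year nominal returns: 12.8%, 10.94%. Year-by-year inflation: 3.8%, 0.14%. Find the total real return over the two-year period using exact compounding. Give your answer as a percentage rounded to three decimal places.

Compound the nominal returns: 1.1280 × 1.1094 = 1.2514032.
Compound inflation: 1.0380 × 1.0014 = 1.0394532.
Deflate: 1.2514032 / 1.0394532 = 1.2039053.
Total real return = 1.2039053 − 1 → 20.391%.

20.391%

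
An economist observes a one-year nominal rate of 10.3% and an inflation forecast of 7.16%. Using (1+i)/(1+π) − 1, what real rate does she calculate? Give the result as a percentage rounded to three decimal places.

By the Fisher relation, 1 + r = (1 + i)/(1 + π).
1 + r = 1.10300 / 1.07160 = 1.029302
r = 1.029302 − 1 = 2.9302%, i.e. 2.930%.

2.930%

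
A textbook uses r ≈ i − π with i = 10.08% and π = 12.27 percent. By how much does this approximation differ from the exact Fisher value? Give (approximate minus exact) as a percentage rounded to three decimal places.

-0.239%

Approximate: r ≈ 10.080% − 12.270% = -2.1900%
Exact: (1 + 0.1008)/(1 + 0.1227) − 1 = -1.9507%
Error = -2.1900% − (-1.9507%) = -0.2393% → -0.239%.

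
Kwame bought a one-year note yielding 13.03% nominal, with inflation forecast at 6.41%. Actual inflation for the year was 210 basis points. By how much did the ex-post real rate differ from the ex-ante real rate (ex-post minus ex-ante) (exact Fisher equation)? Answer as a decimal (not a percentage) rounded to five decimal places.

0.04484

Ex-ante: (1 + 0.1303)/(1 + 0.0641) − 1 = 6.2212%
Ex-post: (1 + 0.1303)/(1 + 0.0210) − 1 = 10.7052%
Difference (ex-post − ex-ante) = 4.4840% → 0.04484.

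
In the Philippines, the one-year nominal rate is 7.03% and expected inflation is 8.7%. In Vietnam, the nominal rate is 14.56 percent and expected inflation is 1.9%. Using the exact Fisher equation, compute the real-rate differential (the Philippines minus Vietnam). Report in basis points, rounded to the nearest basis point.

The Philippines: (1 + 0.0703)/(1 + 0.0870) − 1 = -1.5363%
Vietnam: (1 + 0.1456)/(1 + 0.0190) − 1 = 12.4239%
Differential = -1.5363% − 12.4239% = -13.9603% → -1396 basis points.

-1396 basis points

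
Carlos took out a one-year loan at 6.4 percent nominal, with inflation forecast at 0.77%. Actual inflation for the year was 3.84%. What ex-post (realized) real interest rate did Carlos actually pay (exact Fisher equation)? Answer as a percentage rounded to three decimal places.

Ex-post: (1 + 0.0640)/(1 + 0.0384) − 1 = 2.4653%
So the realized real rate is 2.465%.

2.465%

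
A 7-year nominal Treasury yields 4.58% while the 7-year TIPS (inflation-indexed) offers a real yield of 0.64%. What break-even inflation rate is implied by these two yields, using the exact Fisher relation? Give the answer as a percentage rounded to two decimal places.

3.91%

(1 + π) = (1 + i)/(1 + r) = 1.04580 / 1.00640 = 1.039149
Break-even inflation = 1.039149 − 1 → 3.91%.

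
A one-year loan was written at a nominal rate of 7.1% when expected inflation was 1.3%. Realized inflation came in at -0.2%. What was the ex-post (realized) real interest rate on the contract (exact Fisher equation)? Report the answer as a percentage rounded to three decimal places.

Ex-post: (1 + 0.0710)/(1 − 0.0020) − 1 = 7.3146%
So the realized real rate is 7.315%.

7.315%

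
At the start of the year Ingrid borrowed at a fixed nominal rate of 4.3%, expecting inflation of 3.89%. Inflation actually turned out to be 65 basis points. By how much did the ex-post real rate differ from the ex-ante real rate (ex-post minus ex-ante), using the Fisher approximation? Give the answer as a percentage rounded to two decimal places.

3.24%

Ex-ante: 4.3% − 3.89% = 0.410%
Ex-post: 4.3% − 0.65% = 3.650%
Difference (ex-post − ex-ante) = 3.2400% → 3.24%.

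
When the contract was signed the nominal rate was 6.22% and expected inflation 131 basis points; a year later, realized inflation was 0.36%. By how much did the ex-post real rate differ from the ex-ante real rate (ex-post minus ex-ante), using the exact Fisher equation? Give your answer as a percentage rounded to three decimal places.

Ex-ante: (1 + 0.0622)/(1 + 0.0131) − 1 = 4.84651%
Ex-post: (1 + 0.0622)/(1 + 0.0036) − 1 = 5.83898%
Difference (ex-post − ex-ante) = 0.99247% → 0.992%.

0.992%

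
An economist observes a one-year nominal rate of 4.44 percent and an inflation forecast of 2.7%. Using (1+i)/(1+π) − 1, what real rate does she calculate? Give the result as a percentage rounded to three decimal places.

1.694%

1 + r = 1.04440 / 1.02700 = 1.016943
r = 1.016943 − 1 = 1.6943%, i.e. 1.694%.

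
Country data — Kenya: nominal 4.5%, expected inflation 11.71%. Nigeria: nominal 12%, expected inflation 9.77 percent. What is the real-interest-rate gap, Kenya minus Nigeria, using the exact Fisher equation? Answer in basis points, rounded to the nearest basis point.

Kenya: (1 + 0.0450)/(1 + 0.1171) − 1 = -6.4542%
Nigeria: (1 + 0.1200)/(1 + 0.0977) − 1 = 2.0315%
Differential = -6.4542% − 2.0315% = -8.4857% → -849 basis points.

-849 basis points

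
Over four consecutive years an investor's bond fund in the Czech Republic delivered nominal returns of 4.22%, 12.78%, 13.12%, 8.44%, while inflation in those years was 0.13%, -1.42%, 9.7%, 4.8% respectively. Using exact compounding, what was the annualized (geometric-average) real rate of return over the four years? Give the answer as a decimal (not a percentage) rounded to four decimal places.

Compound the nominal returns: 1.0422 × 1.1278 × 1.1312 × 1.0844 = 1.44182338.
Compound inflation: 1.0013 × 0.9858 × 1.0970 × 1.0480 = 1.13480421.
Deflate: 1.44182338 / 1.13480421 = 1.27054814.
Annualized real rate = 1.27054814^(1/4) − 1 = 6.1690% → 0.0617.

0.0617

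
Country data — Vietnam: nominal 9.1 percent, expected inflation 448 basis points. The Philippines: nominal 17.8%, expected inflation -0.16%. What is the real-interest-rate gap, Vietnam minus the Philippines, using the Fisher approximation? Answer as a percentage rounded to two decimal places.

Vietnam: 9.1% − 4.48% = 4.620%
The Philippines: 17.8% − (-0.16%) = 17.960%
Differential = -13.340% → -13.34%.

-13.34%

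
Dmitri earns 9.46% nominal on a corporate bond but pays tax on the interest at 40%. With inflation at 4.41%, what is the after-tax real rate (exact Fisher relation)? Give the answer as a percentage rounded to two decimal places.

1.21%

After-tax nominal return = 9.46% × (1 − 0.4) = 5.6760%.
1 + r = 1.05676 / 1.04410 = 1.012125
After-tax real rate = 1.012125 − 1 → 1.21%.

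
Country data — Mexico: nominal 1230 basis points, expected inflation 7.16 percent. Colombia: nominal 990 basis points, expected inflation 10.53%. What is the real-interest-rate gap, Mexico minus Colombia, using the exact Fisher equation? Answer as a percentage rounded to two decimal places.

5.37%

Mexico: (1 + 0.1230)/(1 + 0.0716) − 1 = 4.7966%
Colombia: (1 + 0.0990)/(1 + 0.1053) − 1 = -0.5700%
Differential = 4.7966% − (-0.5700%) = 5.3665% → 5.37%.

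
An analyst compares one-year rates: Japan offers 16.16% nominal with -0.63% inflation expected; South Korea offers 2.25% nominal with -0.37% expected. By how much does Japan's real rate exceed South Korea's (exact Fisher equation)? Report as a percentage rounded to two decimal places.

14.27%

Japan: (1 + 0.1616)/(1 − 0.0063) − 1 = 16.8964%
South Korea: (1 + 0.0225)/(1 − 0.0037) − 1 = 2.6297%
Differential = 16.8964% − 2.6297% = 14.2667% → 14.27%.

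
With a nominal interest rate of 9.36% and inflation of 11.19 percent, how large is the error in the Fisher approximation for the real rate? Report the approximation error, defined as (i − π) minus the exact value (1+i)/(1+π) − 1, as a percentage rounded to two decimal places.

Approximate: r ≈ 9.360% − 11.190% = -1.8300%
Exact: (1 + 0.0936)/(1 + 0.1119) − 1 = -1.6458%
Error = -1.8300% − (-1.6458%) = -0.1842% → -0.18%.

-0.18%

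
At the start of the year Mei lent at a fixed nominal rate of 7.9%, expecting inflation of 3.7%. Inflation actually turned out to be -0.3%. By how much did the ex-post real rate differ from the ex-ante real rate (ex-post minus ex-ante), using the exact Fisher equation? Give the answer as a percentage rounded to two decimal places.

Ex-ante: (1 + 0.0790)/(1 + 0.0370) − 1 = 4.0501%
Ex-post: (1 + 0.0790)/(1 − 0.0030) − 1 = 8.2247%
Difference (ex-post − ex-ante) = 4.1745% → 4.17%.

4.17%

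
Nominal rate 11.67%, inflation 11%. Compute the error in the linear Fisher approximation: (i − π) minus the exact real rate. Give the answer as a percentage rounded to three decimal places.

Approximate: r ≈ 11.670% − 11.000% = 0.6700%
Exact: (1 + 0.1167)/(1 + 0.1100) − 1 = 0.6036%
Error = 0.6700% − 0.6036% = 0.0664% → 0.066%.

0.066%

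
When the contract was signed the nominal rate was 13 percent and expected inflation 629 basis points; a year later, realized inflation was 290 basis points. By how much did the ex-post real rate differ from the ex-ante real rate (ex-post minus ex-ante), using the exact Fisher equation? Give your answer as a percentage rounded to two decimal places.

3.50%

Ex-ante: (1 + 0.1300)/(1 + 0.0629) − 1 = 6.3129%
Ex-post: (1 + 0.1300)/(1 + 0.0290) − 1 = 9.8154%
Difference (ex-post − ex-ante) = 3.5024% → 3.50%.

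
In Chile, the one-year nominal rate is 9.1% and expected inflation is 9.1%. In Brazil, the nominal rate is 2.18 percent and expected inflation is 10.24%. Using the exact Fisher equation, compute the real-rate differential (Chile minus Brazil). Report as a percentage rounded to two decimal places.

Chile: (1 + 0.0910)/(1 + 0.0910) − 1 = 0.0000%
Brazil: (1 + 0.0218)/(1 + 0.1024) − 1 = -7.3113%
Differential = 0.0000% − (-7.3113%) = 7.3113% → 7.31%.

7.31%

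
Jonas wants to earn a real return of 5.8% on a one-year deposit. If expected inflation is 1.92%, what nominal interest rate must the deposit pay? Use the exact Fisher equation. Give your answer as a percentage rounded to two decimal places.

7.83%

(1 + i) = (1 + r)(1 + π) = 1.05800 × 1.01920 = 1.0783136
i = 1.0783136 − 1, so the required nominal rate is 7.83%.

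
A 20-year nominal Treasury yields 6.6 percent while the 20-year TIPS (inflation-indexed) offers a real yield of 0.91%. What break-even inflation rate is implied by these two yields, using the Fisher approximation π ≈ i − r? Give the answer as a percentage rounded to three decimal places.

5.690%

π ≈ i − r = 6.6% − 0.91% → 5.690%.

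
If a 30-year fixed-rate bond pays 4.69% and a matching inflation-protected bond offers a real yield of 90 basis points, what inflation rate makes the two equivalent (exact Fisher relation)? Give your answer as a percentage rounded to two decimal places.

(1 + π) = (1 + i)/(1 + r) = 1.04690 / 1.00900 = 1.037562
Break-even inflation = 1.037562 − 1 → 3.76%.

3.76%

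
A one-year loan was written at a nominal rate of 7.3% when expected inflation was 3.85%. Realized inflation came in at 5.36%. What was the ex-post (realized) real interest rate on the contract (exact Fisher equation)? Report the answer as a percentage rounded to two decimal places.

Ex-post: (1 + 0.0730)/(1 + 0.0536) − 1 = 1.8413%
So the realized real rate is 1.84%.

1.84%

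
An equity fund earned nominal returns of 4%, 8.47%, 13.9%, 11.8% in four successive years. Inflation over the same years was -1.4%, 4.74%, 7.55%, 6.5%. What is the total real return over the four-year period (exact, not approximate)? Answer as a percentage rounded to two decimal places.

Nominal growth factor = 1.0400 × 1.0847 × 1.1390 × 1.1180 = 1.436510
Price-level growth factor = 0.9860 × 1.0474 × 1.0755 × 1.0650 = 1.182904
Real growth factor = 1.436510 / 1.182904 = 1.214392
Total real return = 1.214392 − 1 → 21.44%.

21.44%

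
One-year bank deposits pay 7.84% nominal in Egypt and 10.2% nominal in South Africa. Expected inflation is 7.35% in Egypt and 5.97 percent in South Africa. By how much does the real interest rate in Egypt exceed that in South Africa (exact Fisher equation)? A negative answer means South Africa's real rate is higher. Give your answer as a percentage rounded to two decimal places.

Egypt: (1 + 0.0784)/(1 + 0.0735) − 1 = 0.4565%
South Africa: (1 + 0.1020)/(1 + 0.0597) − 1 = 3.9917%
Differential = 0.4565% − 3.9917% = -3.5352% → -3.54%.

-3.54%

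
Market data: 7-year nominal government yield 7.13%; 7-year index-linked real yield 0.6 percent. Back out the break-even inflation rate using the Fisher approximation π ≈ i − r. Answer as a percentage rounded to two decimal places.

π ≈ i − r = 7.13% − 0.6% → 6.53%.

6.53%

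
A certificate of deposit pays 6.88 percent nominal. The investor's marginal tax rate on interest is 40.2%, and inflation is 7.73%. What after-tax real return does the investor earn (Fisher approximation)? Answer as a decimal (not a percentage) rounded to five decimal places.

After-tax nominal return = 6.88% × (1 − 0.402) = 4.11424%.
r ≈ 4.11424% − 7.73% → -0.03616.

-0.03616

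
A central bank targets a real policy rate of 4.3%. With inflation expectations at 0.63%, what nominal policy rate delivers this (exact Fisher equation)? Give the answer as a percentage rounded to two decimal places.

(1 + i) = (1 + r)(1 + π) = 1.04300 × 1.00630 = 1.0495709
i = 1.0495709 − 1, so the required nominal rate is 4.96%.

4.96%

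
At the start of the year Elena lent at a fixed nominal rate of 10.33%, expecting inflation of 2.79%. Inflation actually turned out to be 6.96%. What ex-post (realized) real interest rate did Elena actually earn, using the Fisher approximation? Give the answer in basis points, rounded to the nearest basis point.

337 basis points

Ex-post: 10.33% − 6.96% = 3.370%
So the realized real rate is 337 basis points.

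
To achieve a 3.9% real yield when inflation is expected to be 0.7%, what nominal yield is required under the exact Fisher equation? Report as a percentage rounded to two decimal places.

(1 + i) = (1 + r)(1 + π) = 1.03900 × 1.00700 = 1.046273
i = 1.046273 − 1, so the required nominal rate is 4.63%.

4.63%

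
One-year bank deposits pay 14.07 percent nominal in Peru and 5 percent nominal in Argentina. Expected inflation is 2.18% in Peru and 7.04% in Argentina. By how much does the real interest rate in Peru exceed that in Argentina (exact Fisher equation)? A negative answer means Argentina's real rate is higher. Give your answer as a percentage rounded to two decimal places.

13.54%

Peru: (1 + 0.1407)/(1 + 0.0218) − 1 = 11.6363%
Argentina: (1 + 0.0500)/(1 + 0.0704) − 1 = -1.9058%
Differential = 11.6363% − (-1.9058%) = 13.5422% → 13.54%.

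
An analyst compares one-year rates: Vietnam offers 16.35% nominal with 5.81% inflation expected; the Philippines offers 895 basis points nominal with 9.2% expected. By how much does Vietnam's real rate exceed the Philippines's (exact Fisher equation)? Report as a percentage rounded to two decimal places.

Vietnam: (1 + 0.1635)/(1 + 0.0581) − 1 = 9.9613%
The Philippines: (1 + 0.0895)/(1 + 0.0920) − 1 = -0.2289%
Differential = 9.9613% − (-0.2289%) = 10.1902% → 10.19%.

10.19%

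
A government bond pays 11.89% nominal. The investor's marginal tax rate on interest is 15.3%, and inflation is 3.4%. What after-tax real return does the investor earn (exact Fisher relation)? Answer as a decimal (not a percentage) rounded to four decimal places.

After-tax nominal return = 11.89% × (1 − 0.153) = 10.07083%.
1 + r = 1.1007083 / 1.03400 = 1.064515
After-tax real rate = 1.064515 − 1 → 0.0645.

0.0645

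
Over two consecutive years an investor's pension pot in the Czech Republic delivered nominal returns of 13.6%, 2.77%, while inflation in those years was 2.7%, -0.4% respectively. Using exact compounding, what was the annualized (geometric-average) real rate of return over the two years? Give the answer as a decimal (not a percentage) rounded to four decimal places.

Compound the nominal returns: 1.1360 × 1.0277 = 1.16746720.
Compound inflation: 1.0270 × 0.9960 = 1.02289200.
Deflate: 1.16746720 / 1.02289200 = 1.14133965.
Annualized real rate = 1.14133965^(1/2) − 1 = 6.8335% → 0.0683.

0.0683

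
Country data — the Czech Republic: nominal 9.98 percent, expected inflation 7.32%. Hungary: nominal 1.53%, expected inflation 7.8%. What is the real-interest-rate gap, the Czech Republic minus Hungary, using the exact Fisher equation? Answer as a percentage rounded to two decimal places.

8.29%

The Czech Republic: (1 + 0.0998)/(1 + 0.0732) − 1 = 2.4786%
Hungary: (1 + 0.0153)/(1 + 0.0780) − 1 = -5.8163%
Differential = 2.4786% − (-5.8163%) = 8.2949% → 8.29%.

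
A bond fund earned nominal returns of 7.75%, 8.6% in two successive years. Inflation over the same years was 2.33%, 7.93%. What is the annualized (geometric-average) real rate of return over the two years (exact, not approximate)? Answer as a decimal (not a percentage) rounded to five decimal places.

0.02932

Compound the nominal returns: 1.0775 × 1.0860 = 1.17016500.
Compound inflation: 1.0233 × 1.0793 = 1.10444769.
Deflate: 1.17016500 / 1.10444769 = 1.05950242.
Annualized real rate = 1.05950242^(1/2) − 1 = 2.9321% → 0.02932.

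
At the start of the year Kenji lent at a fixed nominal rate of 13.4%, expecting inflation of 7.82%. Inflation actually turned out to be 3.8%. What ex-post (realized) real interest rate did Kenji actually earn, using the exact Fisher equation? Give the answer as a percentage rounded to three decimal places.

Ex-post: (1 + 0.1340)/(1 + 0.0380) − 1 = 9.2486%
So the realized real rate is 9.249%.

9.249%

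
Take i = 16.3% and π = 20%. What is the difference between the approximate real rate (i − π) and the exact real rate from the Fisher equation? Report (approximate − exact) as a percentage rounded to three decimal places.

Approximate: r ≈ 16.300% − 20.000% = -3.7000%
Exact: (1 + 0.1630)/(1 + 0.2000) − 1 = -3.0833%
Error = -3.7000% − (-3.0833%) = -0.6167% → -0.617%.

-0.617%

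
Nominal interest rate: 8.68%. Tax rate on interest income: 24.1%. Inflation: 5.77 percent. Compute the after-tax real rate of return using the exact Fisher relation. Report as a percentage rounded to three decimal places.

0.773%

After-tax nominal return = 8.68% × (1 − 0.241) = 6.58812%.
1 + r = 1.0658812 / 1.05770 = 1.0077349
After-tax real rate = 1.0077349 − 1 → 0.773%.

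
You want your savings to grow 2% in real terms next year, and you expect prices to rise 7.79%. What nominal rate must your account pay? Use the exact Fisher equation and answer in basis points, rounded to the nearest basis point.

(1 + i) = (1 + r)(1 + π) = 1.02000 × 1.07790 = 1.099458
i = 1.099458 − 1, so the required nominal rate is 995 basis points.

995 basis points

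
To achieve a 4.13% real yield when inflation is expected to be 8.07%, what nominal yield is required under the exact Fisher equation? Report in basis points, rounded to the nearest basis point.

(1 + i) = (1 + r)(1 + π) = 1.04130 × 1.08070 = 1.12533291
i = 1.12533291 − 1, so the required nominal rate is 1253 basis points.

1253 basis points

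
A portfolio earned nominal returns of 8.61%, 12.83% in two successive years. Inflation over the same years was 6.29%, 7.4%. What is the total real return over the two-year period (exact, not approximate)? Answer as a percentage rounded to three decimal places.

7.349%

Nominal growth factor = 1.0861 × 1.1283 = 1.225447
Price-level growth factor = 1.0629 × 1.0740 = 1.141555
Real growth factor = 1.225447 / 1.141555 = 1.073489
Total real return = 1.073489 − 1 → 7.349%.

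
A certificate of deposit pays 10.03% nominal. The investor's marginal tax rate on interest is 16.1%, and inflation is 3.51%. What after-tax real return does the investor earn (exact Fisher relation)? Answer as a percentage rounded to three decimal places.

After-tax nominal return = 10.03% × (1 − 0.161) = 8.41517%.
1 + r = 1.0841517 / 1.03510 = 1.047388
After-tax real rate = 1.047388 − 1 → 4.739%.

4.739%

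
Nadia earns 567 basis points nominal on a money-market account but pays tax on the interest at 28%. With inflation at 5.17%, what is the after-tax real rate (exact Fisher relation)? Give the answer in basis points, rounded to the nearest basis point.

-103 basis points

After-tax nominal return = 5.67% × (1 − 0.28) = 4.0824%.
1 + r = 1.040824 / 1.05170 = 0.989659
After-tax real rate = 0.989659 − 1 → -103 basis points.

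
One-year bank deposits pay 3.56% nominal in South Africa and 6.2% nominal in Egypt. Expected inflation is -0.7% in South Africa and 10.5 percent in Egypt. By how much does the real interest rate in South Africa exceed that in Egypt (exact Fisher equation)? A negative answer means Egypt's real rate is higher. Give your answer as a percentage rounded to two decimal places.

8.18%

South Africa: (1 + 0.0356)/(1 − 0.0070) − 1 = 4.2900%
Egypt: (1 + 0.0620)/(1 + 0.1050) − 1 = -3.8914%
Differential = 4.2900% − (-3.8914%) = 8.1814% → 8.18%.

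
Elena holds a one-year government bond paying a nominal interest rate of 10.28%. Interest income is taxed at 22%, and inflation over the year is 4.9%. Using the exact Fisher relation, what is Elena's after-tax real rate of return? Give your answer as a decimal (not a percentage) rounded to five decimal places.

0.02973

After-tax nominal return = 10.28% × (1 − 0.22) = 8.0184%.
1 + r = 1.080184 / 1.04900 = 1.029727
After-tax real rate = 1.029727 − 1 → 0.02973.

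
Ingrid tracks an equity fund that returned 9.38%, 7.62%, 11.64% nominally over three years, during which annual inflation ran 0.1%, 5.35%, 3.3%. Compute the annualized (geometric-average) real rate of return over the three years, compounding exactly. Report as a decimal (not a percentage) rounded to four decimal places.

0.0645

Compound the nominal returns: 1.0938 × 1.0762 × 1.1164 = 1.31416754.
Compound inflation: 1.0010 × 1.0535 × 1.0330 = 1.08935377.
Deflate: 1.31416754 / 1.08935377 = 1.20637352.
Annualized real rate = 1.20637352^(1/3) − 1 = 6.4537% → 0.0645.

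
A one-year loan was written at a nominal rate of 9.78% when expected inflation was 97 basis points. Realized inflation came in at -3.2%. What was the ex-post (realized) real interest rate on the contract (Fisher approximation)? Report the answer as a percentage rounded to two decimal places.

12.98%

Ex-post: 9.78% − (-3.2%) = 12.980%
So the realized real rate is 12.98%.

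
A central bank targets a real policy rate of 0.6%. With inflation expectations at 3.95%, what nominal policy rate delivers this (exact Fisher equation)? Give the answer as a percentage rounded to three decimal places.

4.574%

(1 + i) = (1 + r)(1 + π) = 1.00600 × 1.03950 = 1.045737
i = 1.045737 − 1, so the required nominal rate is 4.574%.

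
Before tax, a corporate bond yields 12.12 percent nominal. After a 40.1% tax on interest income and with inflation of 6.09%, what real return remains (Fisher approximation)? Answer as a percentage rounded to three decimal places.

1.170%

After-tax nominal return = 12.12% × (1 − 0.401) = 7.25988%.
r ≈ 7.25988% − 6.09% → 1.170%.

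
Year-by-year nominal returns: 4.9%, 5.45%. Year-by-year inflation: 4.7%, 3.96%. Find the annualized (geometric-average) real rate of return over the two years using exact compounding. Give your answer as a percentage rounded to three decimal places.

0.810%

Compound the nominal returns: 1.0490 × 1.0545 = 1.10617050.
Compound inflation: 1.0470 × 1.0396 = 1.08846120.
Deflate: 1.10617050 / 1.08846120 = 1.01627003.
Annualized real rate = 1.01627003^(1/2) − 1 = 0.8102% → 0.810%.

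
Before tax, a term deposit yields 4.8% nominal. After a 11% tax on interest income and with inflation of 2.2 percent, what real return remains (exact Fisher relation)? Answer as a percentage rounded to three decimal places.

After-tax nominal return = 4.8% × (1 − 0.11) = 4.2720%.
1 + r = 1.04272 / 1.02200 = 1.020274
After-tax real rate = 1.020274 − 1 → 2.027%.

2.027%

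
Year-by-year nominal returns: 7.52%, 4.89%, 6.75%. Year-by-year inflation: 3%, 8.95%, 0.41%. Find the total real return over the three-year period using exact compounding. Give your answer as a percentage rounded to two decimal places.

Nominal growth factor = 1.0752 × 1.0489 × 1.0675 = 1.203902
Price-level growth factor = 1.0300 × 1.0895 × 1.0041 = 1.126786
Real growth factor = 1.203902 / 1.126786 = 1.068439
Total real return = 1.068439 − 1 → 6.84%.

6.84%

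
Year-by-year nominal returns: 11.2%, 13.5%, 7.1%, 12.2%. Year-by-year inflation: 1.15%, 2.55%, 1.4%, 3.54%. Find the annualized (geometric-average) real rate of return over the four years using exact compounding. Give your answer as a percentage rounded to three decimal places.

8.632%

Nominal growth factor = 1.1120 × 1.1350 × 1.0710 × 1.1220 = 1.51664164
Price-level growth factor = 1.0115 × 1.0255 × 1.0140 × 1.0354 = 1.08904962
Real growth factor = 1.51664164 / 1.08904962 = 1.39262860
Annualized real rate = 1.39262860^(1/4) − 1 = 8.6323% → 8.632%.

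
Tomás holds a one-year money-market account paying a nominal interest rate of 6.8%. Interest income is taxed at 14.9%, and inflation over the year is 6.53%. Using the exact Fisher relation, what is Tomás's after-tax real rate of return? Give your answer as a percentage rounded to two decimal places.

-0.70%

After-tax nominal return = 6.8% × (1 − 0.149) = 5.7868%.
1 + r = 1.057868 / 1.06530 = 0.993024
After-tax real rate = 0.993024 − 1 → -0.70%.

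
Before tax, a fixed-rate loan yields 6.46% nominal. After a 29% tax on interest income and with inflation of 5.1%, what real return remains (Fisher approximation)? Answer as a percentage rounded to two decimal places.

After-tax nominal return = 6.46% × (1 − 0.29) = 4.5866%.
r ≈ 4.5866% − 5.1% → -0.51%.

-0.51%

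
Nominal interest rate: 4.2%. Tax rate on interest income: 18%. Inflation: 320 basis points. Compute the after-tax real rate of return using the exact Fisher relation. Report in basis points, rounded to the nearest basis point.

24 basis points

After-tax nominal return = 4.2% × (1 − 0.18) = 3.4440%.
1 + r = 1.03444 / 1.03200 = 1.002364
After-tax real rate = 1.002364 − 1 → 24 basis points.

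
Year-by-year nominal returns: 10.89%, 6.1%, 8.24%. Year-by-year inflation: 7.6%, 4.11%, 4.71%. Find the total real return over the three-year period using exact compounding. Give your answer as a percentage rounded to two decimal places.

Compound the nominal returns: 1.1089 × 1.0610 × 1.0824 = 1.273490.
Compound inflation: 1.0760 × 1.0411 × 1.0471 = 1.172986.
Deflate: 1.273490 / 1.172986 = 1.085682.
Total real return = 1.085682 − 1 → 8.57%.

8.57%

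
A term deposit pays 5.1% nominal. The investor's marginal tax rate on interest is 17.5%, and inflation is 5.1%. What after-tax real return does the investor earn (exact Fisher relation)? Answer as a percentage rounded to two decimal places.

-0.85%

After-tax nominal return = 5.1% × (1 − 0.175) = 4.2075%.
1 + r = 1.042075 / 1.05100 = 0.991508
After-tax real rate = 0.991508 − 1 → -0.85%.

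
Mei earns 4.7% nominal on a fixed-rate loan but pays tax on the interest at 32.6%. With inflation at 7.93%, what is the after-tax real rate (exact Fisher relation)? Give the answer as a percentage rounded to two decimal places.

-4.41%

After-tax nominal return = 4.7% × (1 − 0.326) = 3.1678%.
1 + r = 1.031678 / 1.07930 = 0.955877
After-tax real rate = 0.955877 − 1 → -4.41%.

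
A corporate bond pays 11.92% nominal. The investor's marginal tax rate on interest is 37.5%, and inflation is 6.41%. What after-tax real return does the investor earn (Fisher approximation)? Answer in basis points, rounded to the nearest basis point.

After-tax nominal return = 11.92% × (1 − 0.375) = 7.4500%.
r ≈ 7.4500% − 6.41% → 104 basis points.

104 basis points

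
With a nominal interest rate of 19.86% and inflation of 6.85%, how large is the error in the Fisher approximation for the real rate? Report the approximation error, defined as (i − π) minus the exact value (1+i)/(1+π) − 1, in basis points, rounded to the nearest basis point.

Approximate: r ≈ 19.860% − 6.850% = 13.0100%
Exact: (1 + 0.1986)/(1 + 0.0685) − 1 = 12.1759%
Error = 13.0100% − 12.1759% = 0.8341% → 83 basis points.

83 basis points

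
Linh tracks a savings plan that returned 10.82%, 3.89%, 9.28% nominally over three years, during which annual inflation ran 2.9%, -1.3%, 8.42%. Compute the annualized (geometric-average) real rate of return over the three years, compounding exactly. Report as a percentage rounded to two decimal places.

Nominal growth factor = 1.1082 × 1.0389 × 1.0928 = 1.25815045
Price-level growth factor = 1.0290 × 0.9870 × 1.0842 = 1.10113846
Real growth factor = 1.25815045 / 1.10113846 = 1.14259060
Annualized real rate = 1.14259060^(1/3) − 1 = 4.5435% → 4.54%.

4.54%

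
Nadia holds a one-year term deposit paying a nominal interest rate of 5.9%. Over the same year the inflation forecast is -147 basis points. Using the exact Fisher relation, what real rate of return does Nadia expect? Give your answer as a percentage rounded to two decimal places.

7.48%

1 + r = 1.05900 / 0.98530 = 1.074800
r = 1.074800 − 1 = 7.4800%, i.e. 7.48%.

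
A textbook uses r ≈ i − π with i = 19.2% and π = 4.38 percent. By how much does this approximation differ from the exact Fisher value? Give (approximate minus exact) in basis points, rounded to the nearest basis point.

62 basis points

Approximate: r ≈ 19.200% − 4.380% = 14.8200%
Exact: (1 + 0.1920)/(1 + 0.0438) − 1 = 14.1981%
Error = 14.8200% − 14.1981% = 0.6219% → 62 basis points.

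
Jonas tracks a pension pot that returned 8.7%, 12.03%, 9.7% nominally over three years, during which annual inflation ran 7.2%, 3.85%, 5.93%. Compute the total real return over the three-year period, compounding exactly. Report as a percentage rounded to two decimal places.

13.28%

Nominal growth factor = 1.0870 × 1.1203 × 1.0970 = 1.335889
Price-level growth factor = 1.0720 × 1.0385 × 1.0593 = 1.179289
Real growth factor = 1.335889 / 1.179289 = 1.132792
Total real return = 1.132792 − 1 → 13.28%.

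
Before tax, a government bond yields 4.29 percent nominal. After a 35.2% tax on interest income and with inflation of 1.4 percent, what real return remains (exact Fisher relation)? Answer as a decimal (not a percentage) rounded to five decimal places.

0.01361

After-tax nominal return = 4.29% × (1 − 0.352) = 2.77992%.
1 + r = 1.0277992 / 1.01400 = 1.013609
After-tax real rate = 1.013609 − 1 → 0.01361.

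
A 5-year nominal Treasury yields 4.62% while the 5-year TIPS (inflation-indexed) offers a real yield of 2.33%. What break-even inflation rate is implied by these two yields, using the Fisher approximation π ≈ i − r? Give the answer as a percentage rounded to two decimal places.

π ≈ i − r = 4.62% − 2.33% → 2.29%.

2.29%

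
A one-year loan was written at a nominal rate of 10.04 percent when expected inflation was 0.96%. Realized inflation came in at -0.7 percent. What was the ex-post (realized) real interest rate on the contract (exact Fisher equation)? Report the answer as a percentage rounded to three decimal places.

10.816%

Ex-post: (1 + 0.1004)/(1 − 0.0070) − 1 = 10.8157%
So the realized real rate is 10.816%.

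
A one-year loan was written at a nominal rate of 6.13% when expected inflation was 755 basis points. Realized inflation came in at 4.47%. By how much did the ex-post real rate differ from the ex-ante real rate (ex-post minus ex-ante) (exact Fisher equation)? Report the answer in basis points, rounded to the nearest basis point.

291 basis points

Ex-ante: (1 + 0.0613)/(1 + 0.0755) − 1 = -1.3203%
Ex-post: (1 + 0.0613)/(1 + 0.0447) − 1 = 1.5890%
Difference (ex-post − ex-ante) = 2.9093% → 291 basis points.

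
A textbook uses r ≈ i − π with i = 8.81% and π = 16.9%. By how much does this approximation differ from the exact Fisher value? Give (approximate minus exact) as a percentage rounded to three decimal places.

-1.170%

Approximate: r ≈ 8.810% − 16.900% = -8.0900%
Exact: (1 + 0.0881)/(1 + 0.1690) − 1 = -6.9204%
Error = -8.0900% − (-6.9204%) = -1.1696% → -1.170%.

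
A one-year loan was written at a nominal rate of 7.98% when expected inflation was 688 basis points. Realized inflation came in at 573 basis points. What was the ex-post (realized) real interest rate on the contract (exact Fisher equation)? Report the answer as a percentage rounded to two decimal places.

Ex-post: (1 + 0.0798)/(1 + 0.0573) − 1 = 2.1281%
So the realized real rate is 2.13%.

2.13%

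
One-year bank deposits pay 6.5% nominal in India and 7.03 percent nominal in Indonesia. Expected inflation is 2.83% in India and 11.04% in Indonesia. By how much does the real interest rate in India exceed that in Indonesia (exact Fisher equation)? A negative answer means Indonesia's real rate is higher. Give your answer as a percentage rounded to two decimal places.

India: (1 + 0.0650)/(1 + 0.0283) − 1 = 3.5690%
Indonesia: (1 + 0.0703)/(1 + 0.1104) − 1 = -3.6113%
Differential = 3.5690% − (-3.6113%) = 7.1803% → 7.18%.

7.18%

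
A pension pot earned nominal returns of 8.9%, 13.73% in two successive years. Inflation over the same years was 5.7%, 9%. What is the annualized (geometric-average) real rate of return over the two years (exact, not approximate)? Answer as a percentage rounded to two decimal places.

Compound the nominal returns: 1.0890 × 1.1373 = 1.23851970.
Compound inflation: 1.0570 × 1.0900 = 1.15213000.
Deflate: 1.23851970 / 1.15213000 = 1.07498260.
Annualized real rate = 1.07498260^(1/2) − 1 = 3.6814% → 3.68%.

3.68%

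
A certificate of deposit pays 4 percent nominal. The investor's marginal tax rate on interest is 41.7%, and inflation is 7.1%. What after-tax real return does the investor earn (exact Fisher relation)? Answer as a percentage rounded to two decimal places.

-4.45%

After-tax nominal return = 4% × (1 − 0.417) = 2.3320%.
1 + r = 1.02332 / 1.07100 = 0.955481
After-tax real rate = 0.955481 − 1 → -4.45%.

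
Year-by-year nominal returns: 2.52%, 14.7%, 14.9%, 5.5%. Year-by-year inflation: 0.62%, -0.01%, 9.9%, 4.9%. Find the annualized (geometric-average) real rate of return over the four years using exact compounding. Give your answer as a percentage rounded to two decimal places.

5.29%

Compound the nominal returns: 1.0252 × 1.1470 × 1.1490 × 1.0550 = 1.42542543.
Compound inflation: 1.0062 × 0.9999 × 1.0990 × 1.0490 = 1.15988268.
Deflate: 1.42542543 / 1.15988268 = 1.22893933.
Annualized real rate = 1.22893933^(1/4) − 1 = 5.2889% → 5.29%.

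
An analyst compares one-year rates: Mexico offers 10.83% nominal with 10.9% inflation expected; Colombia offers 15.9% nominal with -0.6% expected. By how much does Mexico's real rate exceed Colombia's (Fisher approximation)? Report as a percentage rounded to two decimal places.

Mexico: 10.83% − 10.9% = -0.070%
Colombia: 15.9% − (-0.6%) = 16.500%
Differential = -16.570% → -16.57%.

-16.57%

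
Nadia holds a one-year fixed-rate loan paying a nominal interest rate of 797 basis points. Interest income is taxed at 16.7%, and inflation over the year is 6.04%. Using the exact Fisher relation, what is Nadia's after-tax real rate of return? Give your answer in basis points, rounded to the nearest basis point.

After-tax nominal return = 7.97% × (1 − 0.167) = 6.63901%.
1 + r = 1.0663901 / 1.06040 = 1.005649
After-tax real rate = 1.005649 − 1 → 56 basis points.

56 basis points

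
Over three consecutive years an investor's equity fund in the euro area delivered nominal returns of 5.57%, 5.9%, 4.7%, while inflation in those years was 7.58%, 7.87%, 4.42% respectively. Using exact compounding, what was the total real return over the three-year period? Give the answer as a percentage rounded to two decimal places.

-3.40%

Nominal growth factor = 1.0557 × 1.0590 × 1.0470 = 1.170532
Price-level growth factor = 1.0758 × 1.0787 × 1.0442 = 1.211758
Real growth factor = 1.170532 / 1.211758 = 0.965978
Total real return = 0.965978 − 1 → -3.40%.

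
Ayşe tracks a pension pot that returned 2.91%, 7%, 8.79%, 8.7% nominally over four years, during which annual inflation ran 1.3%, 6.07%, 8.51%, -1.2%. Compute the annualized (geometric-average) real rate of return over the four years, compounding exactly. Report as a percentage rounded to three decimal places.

3.112%

Compound the nominal returns: 1.0291 × 1.0700 × 1.0879 × 1.0870 = 1.30214659.
Compound inflation: 1.0130 × 1.0607 × 1.0851 × 0.9880 = 1.15193698.
Deflate: 1.30214659 / 1.15193698 = 1.13039741.
Annualized real rate = 1.13039741^(1/4) − 1 = 3.1117% → 3.112%.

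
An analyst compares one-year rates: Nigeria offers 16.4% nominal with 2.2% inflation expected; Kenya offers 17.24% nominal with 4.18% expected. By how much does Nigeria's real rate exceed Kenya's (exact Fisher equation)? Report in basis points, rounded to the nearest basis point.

Nigeria: (1 + 0.1640)/(1 + 0.0220) − 1 = 13.8943%
Kenya: (1 + 0.1724)/(1 + 0.0418) − 1 = 12.5360%
Differential = 13.8943% − 12.5360% = 1.3583% → 136 basis points.

136 basis points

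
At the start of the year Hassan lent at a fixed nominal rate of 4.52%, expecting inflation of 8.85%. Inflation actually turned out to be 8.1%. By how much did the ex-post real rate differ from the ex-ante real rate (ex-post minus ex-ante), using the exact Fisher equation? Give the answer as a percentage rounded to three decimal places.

Ex-ante: (1 + 0.0452)/(1 + 0.0885) − 1 = -3.9780%
Ex-post: (1 + 0.0452)/(1 + 0.0810) − 1 = -3.3117%
Difference (ex-post − ex-ante) = 0.6662% → 0.666%.

0.666%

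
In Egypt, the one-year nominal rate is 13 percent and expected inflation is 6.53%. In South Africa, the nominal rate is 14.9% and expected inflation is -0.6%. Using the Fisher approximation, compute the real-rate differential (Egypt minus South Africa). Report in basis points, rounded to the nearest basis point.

-903 basis points

Egypt: 13% − 6.53% = 6.470%
South Africa: 14.9% − (-0.6%) = 15.500%
Differential = -9.030% → -903 basis points.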